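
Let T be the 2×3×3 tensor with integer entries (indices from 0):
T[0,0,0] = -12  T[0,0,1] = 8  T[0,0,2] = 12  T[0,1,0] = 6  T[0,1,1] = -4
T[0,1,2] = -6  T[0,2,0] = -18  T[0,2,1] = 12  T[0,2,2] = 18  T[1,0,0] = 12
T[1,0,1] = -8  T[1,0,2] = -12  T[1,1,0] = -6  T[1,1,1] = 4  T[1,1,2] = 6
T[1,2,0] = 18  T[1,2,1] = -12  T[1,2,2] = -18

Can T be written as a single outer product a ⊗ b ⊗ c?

If T = a ⊗ b ⊗ c then every fibre of T is a multiple of the corresponding factor, so read the factors off the fibres through the nonzero entry T[0,0,0] = -12.
The mode-1 fibre T[:,0,0] = [-12, 12] gives a = [1, -1] (primitive direction); the mode-2 fibre T[0,:,0] = [-12, 6, -18] gives b = [2, -1, 3]; then c[k] = T[0,0,k] / (a[0]·b[0]) = [-12, 8, 12] / 2 = [-6, 4, 6].
Expanding [1, -1] ⊗ [2, -1, 3] ⊗ [-6, 4, 6] reproduces all 18 entries of T, so T = [1, -1] ⊗ [2, -1, 3] ⊗ [-6, 4, 6] and rank(T) ≤ 1.
Equivalently every frontal slice T[:,:,k] is c[k] times the rank-1 matrix [1, -1] ⊗ [2, -1, 3]. So T has rank 1 (it is nonzero).

Yes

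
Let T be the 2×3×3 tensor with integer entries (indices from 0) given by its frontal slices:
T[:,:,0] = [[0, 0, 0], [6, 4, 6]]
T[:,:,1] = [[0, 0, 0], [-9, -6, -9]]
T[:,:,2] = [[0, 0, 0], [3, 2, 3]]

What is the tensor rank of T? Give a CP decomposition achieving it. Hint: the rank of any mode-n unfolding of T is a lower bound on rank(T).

rank(T) = 1

Lower bound: T ≠ 0 (e.g. T[1,0,0] = 6), so rank(T) ≥ 1.
Upper bound: the mode-1 fibre T[:,0,0] = [0, 6] gives a = [0, 1] (primitive direction); the mode-2 fibre T[1,:,0] = [6, 4, 6] gives b = [3, 2, 3]; then c[k] = T[1,0,k] / (a[1]·b[0]) = [6, -9, 3] / 3 = [2, -3, 1].
Expanding [0, 1] ∘ [3, 2, 3] ∘ [2, -3, 1] reproduces all 18 entries of T, so T = [0, 1] ∘ [3, 2, 3] ∘ [2, -3, 1] and rank(T) ≤ 1.
These bounds meet, so rank(T) = 1.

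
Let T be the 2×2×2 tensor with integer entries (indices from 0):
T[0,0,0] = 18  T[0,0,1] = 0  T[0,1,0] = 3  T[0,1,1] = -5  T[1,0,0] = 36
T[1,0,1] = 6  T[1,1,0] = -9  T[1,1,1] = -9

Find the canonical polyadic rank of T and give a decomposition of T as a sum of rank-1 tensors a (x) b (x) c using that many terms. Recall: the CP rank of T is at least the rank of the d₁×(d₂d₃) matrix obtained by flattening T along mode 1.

Lower bound: the mode-1 unfolding of T (rows indexed by i, columns by (j,k) = (0,0), (0,1), (1,0), (1,1)) is [[18, 0, 3, -5], [36, 6, -9, -9]].
There the 2×2 minor on rows i ∈ {0, 1}, columns (j,k) ∈ {(0,0), (0,1)} is det [[18, 0], [36, 6]] = 108 ≠ 0, so this unfolding has rank ≥ 2; CP rank is at least every unfolding rank, so rank(T) ≥ 2. (Flattening ranks never certify an upper bound on CP rank; for that we must actually write T with 2 rank-1 terms.)
Upper bound — finding two terms. Write S_k = T[:,:,k] for the frontal slices: S₀ = [[18, 3], [36, -9]], S₁ = [[0, -5], [6, -9]].
If T = a₁ (x) b₁ (x) c₁ + a₂ (x) b₂ (x) c₂ then each S_k = c₁[k]·a₁b₁ᵀ + c₂[k]·a₂b₂ᵀ. S₀ and S₁ are linearly independent, so a₁b₁ᵀ and a₂b₂ᵀ must span the same plane of matrices: they are the rank-1 matrices of the form x·S₀ + y·S₁.
det(x·S₀ + y·S₁) is −270·x² + 30·y² = (-30)·(3·x − y)(3·x + y), vanishing at (x:y) = (1:3) and (1:-3).
M₁ = S₀ + 3·S₁ = [[18, -12], [54, -36]] = 6·(1, 3)(3, -2)ᵀ and M₂ = S₀ − 3·S₁ = [[18, 18], [18, 18]] = 18·(1, 1)(1, 1)ᵀ, so take a₁ = (1, 3), b₁ = (3, -2), a₂ = (1, 1), b₂ = (1, 1).
Each slice is an integer combination of E₁ = a₁b₁ᵀ and E₂ = a₂b₂ᵀ: S₀ = 3·E₁ + 9·E₂, S₁ = E₁ − 3·E₂; reading off coefficients, c₁ = (3, 1) and c₂ = (9, -3).
Hence T = (1, 3) (x) (3, -2) (x) (3, 1) + (1, 1) (x) (1, 1) (x) (9, -3), so rank(T) ≤ 2.
These bounds meet, so rank(T) = 2.
Check entry T[1,1,1] = -9: (3)·(-2)·(1) + (1)·(1)·(-3) = -9.

rank(T) = 2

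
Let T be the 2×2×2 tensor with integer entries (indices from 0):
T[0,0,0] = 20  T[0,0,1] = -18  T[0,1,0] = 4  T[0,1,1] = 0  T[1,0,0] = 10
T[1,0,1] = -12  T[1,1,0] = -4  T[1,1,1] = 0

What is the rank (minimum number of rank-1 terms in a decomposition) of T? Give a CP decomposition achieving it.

rank(T) = 2

Lower bound: the mode-2 unfolding of T (rows indexed by j, columns by (i,k) = (0,0), (0,1), (1,0), (1,1)) is [[20, -18, 10, -12], [4, 0, -4, 0]].
There the 2×2 minor on rows j ∈ {0, 1}, columns (i,k) ∈ {(0,0), (0,1)} is det [[20, -18], [4, 0]] = 72 ≠ 0, so this unfolding has rank ≥ 2; CP rank is at least every unfolding rank, so rank(T) ≥ 2. (Unfolding ranks only ever bound the CP rank from below — rank(T) can be strictly larger than all of them — so the matching upper bound has to come from an explicit 2-term decomposition.)
Upper bound — finding two terms. Write S_k = T[:,:,k] for the frontal slices: S₀ = [[20, 4], [10, -4]], S₁ = [[-18, 0], [-12, 0]].
If T = a₁ ⊗ b₁ ⊗ c₁ + a₂ ⊗ b₂ ⊗ c₂ then each S_k = c₁[k]·a₁b₁ᵀ + c₂[k]·a₂b₂ᵀ. S₀ and S₁ are linearly independent, so a₁b₁ᵀ and a₂b₂ᵀ must span the same plane of matrices: they are the rank-1 matrices of the form x·S₀ + y·S₁.
det(x·S₀ + y·S₁) is −120·x² + 120·xy = (-120)·(x − y)(x), vanishing at (x:y) = (1:1) and (0:1).
M₁ = S₀ + S₁ = [[2, 4], [-2, -4]] = 2·[1, -1][1, 2]ᵀ and M₂ = S₁ = [[-18, 0], [-12, 0]] = (-6)·[3, 2][1, 0]ᵀ, so take a₁ = [1, -1], b₁ = [1, 2], a₂ = [3, 2], b₂ = [1, 0].
Each slice is an integer combination of E₁ = a₁b₁ᵀ and E₂ = a₂b₂ᵀ: S₀ = 2·E₁ + 6·E₂, S₁ = −6·E₂; reading off coefficients, c₁ = [2, 0] and c₂ = [6, -6].
Hence T = [1, -1] ⊗ [1, 2] ⊗ [2, 0] + [3, 2] ⊗ [1, 0] ⊗ [6, -6], so rank(T) ≤ 2.
These bounds meet, so rank(T) = 2.
Check entry T[1,0,0] = 10: (-1)·(1)·(2) + (2)·(1)·(6) = 10.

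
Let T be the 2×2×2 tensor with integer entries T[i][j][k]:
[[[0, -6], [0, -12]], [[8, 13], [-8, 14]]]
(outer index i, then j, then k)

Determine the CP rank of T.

Lower bound: the mode-3 unfolding of T (rows indexed by k, columns by (i,j) = (0,0), (0,1), (1,0), (1,1)) is [[0, 0, 8, -8], [-6, -12, 13, 14]].
There the 2×2 minor on rows k ∈ {0, 1}, columns (i,j) ∈ {(0,0), (1,0)} is det [[0, 8], [-6, 13]] = 48 ≠ 0, so this unfolding has rank ≥ 2; CP rank is at least every unfolding rank, so rank(T) ≥ 2. (This is only a lower bound: in general the CP rank may exceed every unfolding rank, so we still need to exhibit 2 rank-1 terms summing to T.)
Upper bound — finding two terms. Write S_k = T[:,:,k] for the frontal slices: S₀ = [[0, 0], [8, -8]], S₁ = [[-6, -12], [13, 14]].
If T = a₁ (x) b₁ (x) c₁ + a₂ (x) b₂ (x) c₂ then each S_k = c₁[k]·a₁b₁ᵀ + c₂[k]·a₂b₂ᵀ. S₀ and S₁ are linearly independent, so a₁b₁ᵀ and a₂b₂ᵀ must span the same plane of matrices: they are the rank-1 matrices of the form x·S₀ + y·S₁.
det(x·S₀ + y·S₁) is 144·xy + 72·y² = 72·(y)(2·x + y), vanishing at (x:y) = (1:0) and (1:-2).
M₁ = S₀ = [[0, 0], [8, -8]] = 8·(0, 1)(1, -1)ᵀ and M₂ = S₀ − 2·S₁ = [[12, 24], [-18, -36]] = 6·(2, -3)(1, 2)ᵀ, so take a₁ = (0, 1), b₁ = (1, -1), a₂ = (2, -3), b₂ = (1, 2).
Each slice is an integer combination of E₁ = a₁b₁ᵀ and E₂ = a₂b₂ᵀ: S₀ = 8·E₁, S₁ = 4·E₁ − 3·E₂; reading off coefficients, c₁ = (8, 4) and c₂ = (0, -3).
Hence T = (0, 1) (x) (1, -1) (x) (8, 4) + (2, -3) (x) (1, 2) (x) (0, -3), so rank(T) ≤ 2.
These bounds meet, so rank(T) = 2.

2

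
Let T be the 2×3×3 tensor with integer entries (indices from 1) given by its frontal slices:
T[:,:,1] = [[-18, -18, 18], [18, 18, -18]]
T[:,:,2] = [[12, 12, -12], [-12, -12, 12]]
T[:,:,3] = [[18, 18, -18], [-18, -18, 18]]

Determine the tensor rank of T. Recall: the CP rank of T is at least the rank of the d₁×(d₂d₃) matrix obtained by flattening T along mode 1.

Lower bound: T ≠ 0 (e.g. T[1,1,1] = -18), so rank(T) ≥ 1.
Upper bound: if T = a ⊗ b ⊗ c then every fibre of T is a multiple of the corresponding factor, so read the factors off the fibres through the nonzero entry T[1,1,1] = -18.
The mode-1 fibre T[:,1,1] = [-18, 18] gives a = [1, -1] (primitive direction); the mode-2 fibre T[1,:,1] = [-18, -18, 18] gives b = [1, 1, -1]; then c[k] = T[1,1,k] / (a[1]·b[1]) = [-18, 12, 18] / 1 = [-18, 12, 18].
Expanding [1, -1] ⊗ [1, 1, -1] ⊗ [-18, 12, 18] reproduces all 18 entries of T, so T = [1, -1] ⊗ [1, 1, -1] ⊗ [-18, 12, 18] and rank(T) ≤ 1.
These bounds meet, so rank(T) = 1.
Check entry T[1,2,3] = 18: (1)·(1)·(18) = 18.

1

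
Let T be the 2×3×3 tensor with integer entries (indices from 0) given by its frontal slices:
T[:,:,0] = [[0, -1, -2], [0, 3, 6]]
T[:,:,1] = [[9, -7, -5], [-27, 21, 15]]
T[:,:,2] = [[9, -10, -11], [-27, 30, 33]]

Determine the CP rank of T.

Lower bound: the mode-3 unfolding of T (rows indexed by k, columns by (i,j) = (0,0), (0,1), (0,2), (1,0), (1,1), (1,2)) is [[0, -1, -2, 0, 3, 6], [9, -7, -5, -27, 21, 15], [9, -10, -11, -27, 30, 33]].
There the 2×2 minor on rows k ∈ {0, 1}, columns (i,j) ∈ {(0,0), (0,1)} is det [[0, -1], [9, -7]] = 9 ≠ 0, so this unfolding has rank ≥ 2; CP rank is at least every unfolding rank, so rank(T) ≥ 2. (Flattening ranks never certify an upper bound on CP rank; for that we must actually write T with 2 rank-1 terms.)
Upper bound — finding two terms. Every mode-1 slice of T is a multiple of one matrix: T[i,:,:] = a[i]·M with a = (1, -3) and M = [[0, 9, 9], [-1, -7, -10], [-2, -5, -11]] (rows indexed by j, columns by k). So it suffices to write M as a sum of two rank-1 matrices.
The rows of M satisfy (row 0) = −2·(row 1) + (row 2), so splitting by rows, M = (-2, 1, 0)(-1, -7, -10)ᵀ + (1, 0, 1)(-2, -5, -11)ᵀ.
Hence T = (1, -3) (x) (-2, 1, 0) (x) (-1, -7, -10) + (1, -3) (x) (1, 0, 1) (x) (-2, -5, -11), so rank(T) ≤ 2.
These bounds meet, so rank(T) = 2.

2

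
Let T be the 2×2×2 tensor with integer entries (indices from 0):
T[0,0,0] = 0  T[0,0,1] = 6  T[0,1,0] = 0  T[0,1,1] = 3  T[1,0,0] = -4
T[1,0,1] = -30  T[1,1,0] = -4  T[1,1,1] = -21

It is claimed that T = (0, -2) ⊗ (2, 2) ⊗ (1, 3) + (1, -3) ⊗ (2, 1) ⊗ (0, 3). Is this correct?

Reconstruct entrywise from the claimed factors. For example, T[1,0,0] = -4 and Σₗ aₗ[1]bₗ[0]cₗ[0] = (-2)·(2)·(1) + (-3)·(2)·(0) = -4; checking all 8 entries, every one matches. The claim holds.

Yes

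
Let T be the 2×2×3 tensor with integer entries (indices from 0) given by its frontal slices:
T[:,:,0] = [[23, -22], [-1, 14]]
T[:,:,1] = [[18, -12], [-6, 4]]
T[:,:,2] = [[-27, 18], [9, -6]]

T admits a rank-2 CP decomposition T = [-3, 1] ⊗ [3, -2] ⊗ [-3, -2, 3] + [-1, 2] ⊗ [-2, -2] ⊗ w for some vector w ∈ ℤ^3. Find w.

w = [-2, 0, 0]

Subtract the known terms from T to get the rank-1 residual R = [-1, 2] ⊗ [-2, -2] ⊗ w, so R[i,j,k] = a[i]·b[j]·w[k]. Pick indices with nonzero a[0]·b[0] = (-1)·(-2) = 2. Only the fibre through (0,0,·) is needed: R[0,0,:] = T[0,0,:] − Σₗ aₗ[0]bₗ[0]cₗ = [23, 18, -27] − (-3)·(3)·[-3, -2, 3] = [-4, 0, 0]. Then w[k] = R[0,0,k] / 2 for each k, giving w = [-4, 0, 0] / 2 = [-2, 0, 0].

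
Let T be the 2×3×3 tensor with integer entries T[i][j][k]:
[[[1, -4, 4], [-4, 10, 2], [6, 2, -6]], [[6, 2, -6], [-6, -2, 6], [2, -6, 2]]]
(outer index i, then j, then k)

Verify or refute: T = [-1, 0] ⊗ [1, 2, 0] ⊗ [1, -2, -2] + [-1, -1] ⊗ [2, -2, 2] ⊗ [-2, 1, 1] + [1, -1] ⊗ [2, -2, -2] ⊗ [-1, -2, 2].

Yes

Reconstruct entrywise from the claimed factors. For example, T[1,1,2] = 6 and Σₗ aₗ[1]bₗ[1]cₗ[2] = (0)·(2)·(-2) + (-1)·(-2)·(1) + (-1)·(-2)·(2) = 6; checking all 18 entries, every one matches. The claim holds.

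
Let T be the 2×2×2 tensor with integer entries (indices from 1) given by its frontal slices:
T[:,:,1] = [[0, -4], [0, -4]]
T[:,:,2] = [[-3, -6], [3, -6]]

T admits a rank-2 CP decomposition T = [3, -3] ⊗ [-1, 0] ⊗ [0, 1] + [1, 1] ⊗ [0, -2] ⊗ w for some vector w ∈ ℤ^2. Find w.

w = [2, 3]

Subtract the known terms from T to get the rank-1 residual R = [1, 1] ⊗ [0, -2] ⊗ w, so R[i,j,k] = a[i]·b[j]·w[k]. Pick indices with nonzero a[1]·b[2] = (1)·(-2) = -2. Only the fibre through (1,2,·) is needed: R[1,2,:] = T[1,2,:] − Σₗ aₗ[1]bₗ[2]cₗ = [-4, -6] − (3)·(0)·[0, 1] = [-4, -6]. Then w[k] = R[1,2,k] / -2 for each k, giving w = [-4, -6] / -2 = [2, 3].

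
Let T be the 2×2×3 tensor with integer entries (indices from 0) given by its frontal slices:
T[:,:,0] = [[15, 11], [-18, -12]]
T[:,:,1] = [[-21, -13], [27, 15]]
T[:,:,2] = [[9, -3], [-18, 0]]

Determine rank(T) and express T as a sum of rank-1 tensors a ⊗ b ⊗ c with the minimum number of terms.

rank(T) = 2

Lower bound: the mode-3 unfolding of T (rows indexed by k, columns by (i,j) = (0,0), (0,1), (1,0), (1,1)) is [[15, 11, -18, -12], [-21, -13, 27, 15], [9, -3, -18, 0]].
There the 2×2 minor on rows k ∈ {0, 1}, columns (i,j) ∈ {(0,0), (0,1)} is det [[15, 11], [-21, -13]] = 36 ≠ 0, so this unfolding has rank ≥ 2; CP rank is at least every unfolding rank, so rank(T) ≥ 2. (Unfolding ranks only ever bound the CP rank from below — rank(T) can be strictly larger than all of them — so the matching upper bound has to come from an explicit 2-term decomposition.)
Upper bound — finding two terms. Write S_k = T[:,:,k] for the frontal slices: S₀ = [[15, 11], [-18, -12]], S₁ = [[-21, -13], [27, 15]], S₂ = [[9, -3], [-18, 0]].
If T = a₁ ⊗ b₁ ⊗ c₁ + a₂ ⊗ b₂ ⊗ c₂ then each S_k = c₁[k]·a₁b₁ᵀ + c₂[k]·a₂b₂ᵀ. S₀ and S₁ are linearly independent, so a₁b₁ᵀ and a₂b₂ᵀ must span the same plane of matrices: they are the rank-1 matrices of the form x·S₀ + y·S₁.
det(x·S₀ + y·S₁) is 18·x² − 54·xy + 36·y² = 18·(x − 2·y)(x − y), vanishing at (x:y) = (2:1) and (1:1).
M₁ = 2·S₀ + S₁ = [[9, 9], [-9, -9]] = 9·[1, -1][1, 1]ᵀ and M₂ = S₀ + S₁ = [[-6, -2], [9, 3]] = −[2, -3][3, 1]ᵀ, so take a₁ = [1, -1], b₁ = [1, 1], a₂ = [2, -3], b₂ = [3, 1].
Each slice is an integer combination of E₁ = a₁b₁ᵀ and E₂ = a₂b₂ᵀ: S₀ = 9·E₁ + E₂, S₁ = −9·E₁ − 2·E₂, S₂ = −9·E₁ + 3·E₂; reading off coefficients, c₁ = [9, -9, -9] and c₂ = [1, -2, 3].
Hence T = [1, -1] ⊗ [1, 1] ⊗ [9, -9, -9] + [2, -3] ⊗ [3, 1] ⊗ [1, -2, 3], so rank(T) ≤ 2.
These bounds meet, so rank(T) = 2.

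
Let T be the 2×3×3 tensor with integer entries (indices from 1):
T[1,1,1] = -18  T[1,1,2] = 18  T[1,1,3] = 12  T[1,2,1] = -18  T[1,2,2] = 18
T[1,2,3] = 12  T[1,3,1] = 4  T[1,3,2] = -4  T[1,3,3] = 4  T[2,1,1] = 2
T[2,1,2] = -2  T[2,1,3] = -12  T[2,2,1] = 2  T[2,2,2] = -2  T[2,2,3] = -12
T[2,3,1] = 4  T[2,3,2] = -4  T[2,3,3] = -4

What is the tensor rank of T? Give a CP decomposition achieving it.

Lower bound: the mode-1 unfolding of T (rows indexed by i, columns by (j,k) = (1,1), (1,2), (1,3), (2,1), (2,2), (2,3), (3,1), (3,2), (3,3)) is [[-18, 18, 12, -18, 18, 12, 4, -4, 4], [2, -2, -12, 2, -2, -12, 4, -4, -4]].
There the 2×2 minor on rows i ∈ {1, 2}, columns (j,k) ∈ {(1,1), (1,3)} is det [[-18, 12], [2, -12]] = 192 ≠ 0, so this unfolding has rank ≥ 2; CP rank is at least every unfolding rank, so rank(T) ≥ 2. (Flattening ranks never certify an upper bound on CP rank; for that we must actually write T with 2 rank-1 terms.)
Upper bound — finding two terms. Write S_k = T[:,:,k] for the frontal slices: S₁ = [[-18, -18, 4], [2, 2, 4]], S₂ = [[18, 18, -4], [-2, -2, -4]], S₃ = [[12, 12, 4], [-12, -12, -4]].
If T = a₁ ⊗ b₁ ⊗ c₁ + a₂ ⊗ b₂ ⊗ c₂ then each S_k = c₁[k]·a₁b₁ᵀ + c₂[k]·a₂b₂ᵀ. S₁ and S₃ are linearly independent, so a₁b₁ᵀ and a₂b₂ᵀ must span the same plane of matrices: they are the rank-1 matrices of the form x·S₁ + y·S₃.
The 2×2 minor of x·S₁ + y·S₃ on rows {1,2}, columns {1,3} is −80·x² + 160·xy = (-80)·(x − 2·y)(x), vanishing at (x:y) = (2:1) and (0:1).
M₁ = 2·S₁ + S₃ = [[-24, -24, 12], [-8, -8, 4]] = (-4)·[3, 1][2, 2, -1]ᵀ and M₂ = S₃ = [[12, 12, 4], [-12, -12, -4]] = 4·[1, -1][3, 3, 1]ᵀ, so take a₁ = [3, 1], b₁ = [2, 2, -1], a₂ = [1, -1], b₂ = [3, 3, 1].
Each slice is an integer combination of E₁ = a₁b₁ᵀ and E₂ = a₂b₂ᵀ: S₁ = −2·E₁ − 2·E₂, S₂ = 2·E₁ + 2·E₂, S₃ = 4·E₂; reading off coefficients, c₁ = [-2, 2, 0] and c₂ = [-2, 2, 4].
Hence T = [3, 1] ⊗ [2, 2, -1] ⊗ [-2, 2, 0] + [1, -1] ⊗ [3, 3, 1] ⊗ [-2, 2, 4], so rank(T) ≤ 2.
These bounds meet, so rank(T) = 2.
Check entry T[1,2,1] = -18: (3)·(2)·(-2) + (1)·(3)·(-2) = -18.

rank(T) = 2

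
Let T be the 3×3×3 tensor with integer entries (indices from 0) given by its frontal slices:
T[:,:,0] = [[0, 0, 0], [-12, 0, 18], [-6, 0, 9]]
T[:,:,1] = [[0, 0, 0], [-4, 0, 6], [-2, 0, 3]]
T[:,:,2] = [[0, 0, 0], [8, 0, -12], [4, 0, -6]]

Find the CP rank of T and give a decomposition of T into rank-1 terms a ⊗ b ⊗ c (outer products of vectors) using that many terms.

Lower bound: T ≠ 0 (e.g. T[1,0,0] = -12), so rank(T) ≥ 1.
Upper bound: the mode-1 fibre T[:,0,0] = [0, -12, -6] gives a = (0, 2, 1) (primitive direction); the mode-2 fibre T[1,:,0] = [-12, 0, 18] gives b = (2, 0, -3); then c[k] = T[1,0,k] / (a[1]·b[0]) = [-12, -4, 8] / 4 = (-3, -1, 2).
Expanding (0, 2, 1) ⊗ (2, 0, -3) ⊗ (-3, -1, 2) reproduces all 27 entries of T, so T = (0, 2, 1) ⊗ (2, 0, -3) ⊗ (-3, -1, 2) and rank(T) ≤ 1.
These bounds meet, so rank(T) = 1.

rank(T) = 1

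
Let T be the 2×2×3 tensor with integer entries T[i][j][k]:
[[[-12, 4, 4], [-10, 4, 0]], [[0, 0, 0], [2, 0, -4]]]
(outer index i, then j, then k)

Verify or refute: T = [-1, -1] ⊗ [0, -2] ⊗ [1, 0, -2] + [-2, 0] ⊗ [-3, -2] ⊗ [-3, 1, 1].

Reconstruct entry (0,0,0) from the claimed factors: Σₗ aₗ[0]bₗ[0]cₗ[0] = (-1)·(0)·(1) + (-2)·(-3)·(-3) = -18, but T[0,0,0] = -12. The claim is false.

No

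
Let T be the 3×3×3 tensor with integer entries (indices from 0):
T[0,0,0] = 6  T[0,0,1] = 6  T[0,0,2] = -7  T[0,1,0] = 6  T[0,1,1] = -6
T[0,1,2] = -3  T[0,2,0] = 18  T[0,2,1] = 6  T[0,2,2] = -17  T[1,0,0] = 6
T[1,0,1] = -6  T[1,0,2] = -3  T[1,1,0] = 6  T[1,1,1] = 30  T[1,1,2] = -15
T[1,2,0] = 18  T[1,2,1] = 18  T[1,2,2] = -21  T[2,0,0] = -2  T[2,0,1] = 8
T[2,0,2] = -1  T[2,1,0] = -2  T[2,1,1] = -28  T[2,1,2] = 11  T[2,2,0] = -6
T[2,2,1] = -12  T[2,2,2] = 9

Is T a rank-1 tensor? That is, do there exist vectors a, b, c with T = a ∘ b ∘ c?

No

The mode-2 unfolding of T (rows indexed by j, columns by (i,k) = (0,0), (0,1), (0,2), (1,0), (1,1), (1,2), (2,0), (2,1), (2,2)) is [[6, 6, -7, 6, -6, -3, -2, 8, -1], [6, -6, -3, 6, 30, -15, -2, -28, 11], [18, 6, -17, 18, 18, -21, -6, -12, 9]].
There the 2×2 minor on rows j ∈ {0, 1}, columns (i,k) ∈ {(0,0), (0,1)} is det [[6, 6], [6, -6]] = -72 ≠ 0, so this unfolding has rank ≥ 2; CP rank is at least every unfolding rank, so rank(T) ≥ 2.
In particular rank(T) ≥ 2 > 1, so T is not rank-1.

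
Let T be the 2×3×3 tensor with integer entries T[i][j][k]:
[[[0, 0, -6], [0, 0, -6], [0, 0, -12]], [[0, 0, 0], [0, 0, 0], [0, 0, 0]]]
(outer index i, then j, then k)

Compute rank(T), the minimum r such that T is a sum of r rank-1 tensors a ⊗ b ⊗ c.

Lower bound: T ≠ 0 (e.g. T[0,0,2] = -6), so rank(T) ≥ 1.
Upper bound: the mode-1 fibre T[:,0,2] = [-6, 0] gives a = (1, 0) (primitive direction); the mode-2 fibre T[0,:,2] = [-6, -6, -12] gives b = (1, 1, 2); then c[k] = T[0,0,k] / (a[0]·b[0]) = [0, 0, -6] / 1 = (0, 0, -6).
Expanding (1, 0) ⊗ (1, 1, 2) ⊗ (0, 0, -6) reproduces all 18 entries of T, so T = (1, 0) ⊗ (1, 1, 2) ⊗ (0, 0, -6) and rank(T) ≤ 1.
These bounds meet, so rank(T) = 1.

1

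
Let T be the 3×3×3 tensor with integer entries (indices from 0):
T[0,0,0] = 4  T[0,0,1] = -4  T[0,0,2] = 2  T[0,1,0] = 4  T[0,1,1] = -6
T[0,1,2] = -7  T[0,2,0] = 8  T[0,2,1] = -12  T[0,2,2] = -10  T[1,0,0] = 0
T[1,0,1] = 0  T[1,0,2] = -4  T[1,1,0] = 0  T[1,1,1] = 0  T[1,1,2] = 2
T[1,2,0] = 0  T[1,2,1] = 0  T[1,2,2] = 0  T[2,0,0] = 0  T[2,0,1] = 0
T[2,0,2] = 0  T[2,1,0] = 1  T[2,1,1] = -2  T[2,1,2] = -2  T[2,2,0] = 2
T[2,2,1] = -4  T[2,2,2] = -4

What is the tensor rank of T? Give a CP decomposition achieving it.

rank(T) = 3

Lower bound: the mode-3 unfolding of T (rows indexed by k, columns by (i,j) = (0,0), (0,1), (0,2), (1,0), (1,1), (1,2), (2,0), (2,1), (2,2)) is [[4, 4, 8, 0, 0, 0, 0, 1, 2], [-4, -6, -12, 0, 0, 0, 0, -2, -4], [2, -7, -10, -4, 2, 0, 0, -2, -4]].
There the 3×3 minor on rows k ∈ {0, 1, 2}, columns (i,j) ∈ {(0,0), (0,1), (0,2)} is det [[4, 4, 8], [-4, -6, -12], [2, -7, -10]] = -32 ≠ 0, so this unfolding has rank ≥ 3; CP rank is at least every unfolding rank, so rank(T) ≥ 3. (Flattening ranks never certify an upper bound on CP rank; for that we must actually write T with 3 rank-1 terms.)
Upper bound: T is a sum of 3 rank-1 terms, T = (1, -1, 0) ∘ (2, -1, 0) ∘ (0, 0, 2) + (1, 0, 0) ∘ (2, 1, 2) ∘ (2, -2, -1) + (2, 0, 1) ∘ (0, 1, 2) ∘ (1, -2, -2) (written with every a and b primitive with positive leading entry and the scale carried by c; CP decompositions are not unique, and this one is verified by expanding entrywise), so rank(T) ≤ 3.
These bounds meet, so rank(T) = 3.
Check entry T[1,1,2] = 2: (-1)·(-1)·(2) + (0)·(1)·(-1) + (0)·(1)·(-2) = 2.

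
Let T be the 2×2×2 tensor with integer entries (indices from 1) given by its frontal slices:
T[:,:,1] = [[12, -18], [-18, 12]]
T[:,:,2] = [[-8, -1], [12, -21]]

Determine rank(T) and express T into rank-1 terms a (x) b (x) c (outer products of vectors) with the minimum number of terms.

rank(T) = 2

Lower bound: the mode-2 unfolding of T (rows indexed by j, columns by (i,k) = (1,1), (1,2), (2,1), (2,2)) is [[12, -8, -18, 12], [-18, -1, 12, -21]].
There the 2×2 minor on rows j ∈ {1, 2}, columns (i,k) ∈ {(1,1), (1,2)} is det [[12, -8], [-18, -1]] = -156 ≠ 0, so this unfolding has rank ≥ 2; CP rank is at least every unfolding rank, so rank(T) ≥ 2. (Flattening ranks never certify an upper bound on CP rank; for that we must actually write T with 2 rank-1 terms.)
Upper bound — finding two terms. Write S_k = T[:,:,k] for the frontal slices: S₁ = [[12, -18], [-18, 12]], S₂ = [[-8, -1], [12, -21]].
If T = a₁ (x) b₁ (x) c₁ + a₂ (x) b₂ (x) c₂ then each S_k = c₁[k]·a₁b₁ᵀ + c₂[k]·a₂b₂ᵀ. S₁ and S₂ are linearly independent, so a₁b₁ᵀ and a₂b₂ᵀ must span the same plane of matrices: they are the rank-1 matrices of the form x·S₁ + y·S₂.
det(x·S₁ + y·S₂) is −180·x² − 150·xy + 180·y² = (-30)·(2·x + 3·y)(3·x − 2·y), vanishing at (x:y) = (3:-2) and (2:3).
M₁ = 3·S₁ − 2·S₂ = [[52, -52], [-78, 78]] = 26·(2, -3)(1, -1)ᵀ and M₂ = 2·S₁ + 3·S₂ = [[0, -39], [0, -39]] = (-39)·(1, 1)(0, 1)ᵀ, so take a₁ = (2, -3), b₁ = (1, -1), a₂ = (1, 1), b₂ = (0, 1).
Each slice is an integer combination of E₁ = a₁b₁ᵀ and E₂ = a₂b₂ᵀ: S₁ = 6·E₁ − 6·E₂, S₂ = −4·E₁ − 9·E₂; reading off coefficients, c₁ = (6, -4) and c₂ = (-6, -9).
Hence T = (2, -3) (x) (1, -1) (x) (6, -4) + (1, 1) (x) (0, 1) (x) (-6, -9), so rank(T) ≤ 2.
These bounds meet, so rank(T) = 2.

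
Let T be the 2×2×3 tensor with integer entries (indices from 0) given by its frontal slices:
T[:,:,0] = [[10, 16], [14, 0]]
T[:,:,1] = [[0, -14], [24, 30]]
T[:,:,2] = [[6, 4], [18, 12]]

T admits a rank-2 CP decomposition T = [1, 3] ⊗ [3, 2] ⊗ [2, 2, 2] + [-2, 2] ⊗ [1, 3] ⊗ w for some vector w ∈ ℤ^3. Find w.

w = [-2, 3, 0]

Subtract the known terms from T to get the rank-1 residual R = [-2, 2] ⊗ [1, 3] ⊗ w, so R[i,j,k] = a[i]·b[j]·w[k]. Pick indices with nonzero a[0]·b[0] = (-2)·(1) = -2. Only the fibre through (0,0,·) is needed: R[0,0,:] = T[0,0,:] − Σₗ aₗ[0]bₗ[0]cₗ = [10, 0, 6] − (1)·(3)·[2, 2, 2] = [4, -6, 0]. Then w[k] = R[0,0,k] / -2 for each k, giving w = [4, -6, 0] / -2 = [-2, 3, 0].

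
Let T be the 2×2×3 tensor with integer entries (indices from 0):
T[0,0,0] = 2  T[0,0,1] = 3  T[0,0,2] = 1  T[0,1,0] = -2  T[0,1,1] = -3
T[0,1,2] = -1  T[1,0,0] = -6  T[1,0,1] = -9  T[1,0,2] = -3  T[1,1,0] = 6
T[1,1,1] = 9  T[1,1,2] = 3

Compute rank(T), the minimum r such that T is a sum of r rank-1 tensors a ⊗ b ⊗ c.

Lower bound: T ≠ 0 (e.g. T[0,0,0] = 2), so rank(T) ≥ 1.
Upper bound: if T = a ⊗ b ⊗ c then every fibre of T is a multiple of the corresponding factor, so read the factors off the fibres through the nonzero entry T[0,0,0] = 2.
The mode-1 fibre T[:,0,0] = [2, -6] gives a = [1, -3] (primitive direction); the mode-2 fibre T[0,:,0] = [2, -2] gives b = [1, -1]; then c[k] = T[0,0,k] / (a[0]·b[0]) = [2, 3, 1] / 1 = [2, 3, 1].
Expanding [1, -3] ⊗ [1, -1] ⊗ [2, 3, 1] reproduces all 12 entries of T, so T = [1, -3] ⊗ [1, -1] ⊗ [2, 3, 1] and rank(T) ≤ 1.
These bounds meet, so rank(T) = 1.

1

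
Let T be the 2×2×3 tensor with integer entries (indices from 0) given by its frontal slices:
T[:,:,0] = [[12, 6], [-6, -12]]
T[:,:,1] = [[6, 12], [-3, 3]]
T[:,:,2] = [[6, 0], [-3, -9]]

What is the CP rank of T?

Lower bound: the mode-1 unfolding of T (rows indexed by i, columns by (j,k) = (0,0), (0,1), (0,2), (1,0), (1,1), (1,2)) is [[12, 6, 6, 6, 12, 0], [-6, -3, -3, -12, 3, -9]].
There the 2×2 minor on rows i ∈ {0, 1}, columns (j,k) ∈ {(0,0), (1,0)} is det [[12, 6], [-6, -12]] = -108 ≠ 0, so this unfolding has rank ≥ 2; CP rank is at least every unfolding rank, so rank(T) ≥ 2. (This is only a lower bound: in general the CP rank may exceed every unfolding rank, so we still need to exhibit 2 rank-1 terms summing to T.)
Upper bound — finding two terms. Write S_k = T[:,:,k] for the frontal slices: S₀ = [[12, 6], [-6, -12]], S₁ = [[6, 12], [-3, 3]], S₂ = [[6, 0], [-3, -9]].
If T = a₁ ⊗ b₁ ⊗ c₁ + a₂ ⊗ b₂ ⊗ c₂ then each S_k = c₁[k]·a₁b₁ᵀ + c₂[k]·a₂b₂ᵀ. S₀ and S₁ are linearly independent, so a₁b₁ᵀ and a₂b₂ᵀ must span the same plane of matrices: they are the rank-1 matrices of the form x·S₀ + y·S₁.
det(x·S₀ + y·S₁) is −108·x² + 54·xy + 54·y² = (-54)·(x − y)(2·x + y), vanishing at (x:y) = (1:1) and (1:-2).
M₁ = S₀ + S₁ = [[18, 18], [-9, -9]] = 9·[2, -1][1, 1]ᵀ and M₂ = S₀ − 2·S₁ = [[0, -18], [0, -18]] = (-18)·[1, 1][0, 1]ᵀ, so take a₁ = [2, -1], b₁ = [1, 1], a₂ = [1, 1], b₂ = [0, 1].
Each slice is an integer combination of E₁ = a₁b₁ᵀ and E₂ = a₂b₂ᵀ: S₀ = 6·E₁ − 6·E₂, S₁ = 3·E₁ + 6·E₂, S₂ = 3·E₁ − 6·E₂; reading off coefficients, c₁ = [6, 3, 3] and c₂ = [-6, 6, -6].
Hence T = [2, -1] ⊗ [1, 1] ⊗ [6, 3, 3] + [1, 1] ⊗ [0, 1] ⊗ [-6, 6, -6], so rank(T) ≤ 2.
These bounds meet, so rank(T) = 2.
Check entry T[1,1,0] = -12: (-1)·(1)·(6) + (1)·(1)·(-6) = -12.

2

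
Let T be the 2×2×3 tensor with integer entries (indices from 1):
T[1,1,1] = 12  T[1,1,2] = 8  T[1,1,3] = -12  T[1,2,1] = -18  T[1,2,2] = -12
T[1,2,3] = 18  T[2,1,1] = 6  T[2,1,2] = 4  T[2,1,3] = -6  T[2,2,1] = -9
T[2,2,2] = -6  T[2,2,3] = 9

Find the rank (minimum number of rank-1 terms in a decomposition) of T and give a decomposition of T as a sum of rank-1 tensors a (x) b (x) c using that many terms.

Lower bound: T ≠ 0 (e.g. T[1,1,1] = 12), so rank(T) ≥ 1.
Upper bound: if T = a (x) b (x) c then every fibre of T is a multiple of the corresponding factor, so read the factors off the fibres through the nonzero entry T[1,1,1] = 12.
The mode-1 fibre T[:,1,1] = [12, 6] gives a = [2, 1] (primitive direction); the mode-2 fibre T[1,:,1] = [12, -18] gives b = [2, -3]; then c[k] = T[1,1,k] / (a[1]·b[1]) = [12, 8, -12] / 4 = [3, 2, -3].
Expanding [2, 1] (x) [2, -3] (x) [3, 2, -3] reproduces all 12 entries of T, so T = [2, 1] (x) [2, -3] (x) [3, 2, -3] and rank(T) ≤ 1.
These bounds meet, so rank(T) = 1.
Check entry T[1,1,3] = -12: (2)·(2)·(-3) = -12.

rank(T) = 1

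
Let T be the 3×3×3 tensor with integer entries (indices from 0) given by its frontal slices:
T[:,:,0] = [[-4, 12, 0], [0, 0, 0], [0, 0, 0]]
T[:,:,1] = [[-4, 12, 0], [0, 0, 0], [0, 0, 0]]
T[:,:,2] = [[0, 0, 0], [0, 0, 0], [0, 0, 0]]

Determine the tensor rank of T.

Lower bound: T ≠ 0 (e.g. T[0,0,0] = -4), so rank(T) ≥ 1.
Upper bound: if T = a ⊗ b ⊗ c then every fibre of T is a multiple of the corresponding factor, so read the factors off the fibres through the nonzero entry T[0,0,0] = -4.
The mode-1 fibre T[:,0,0] = [-4, 0, 0] gives a = [1, 0, 0] (primitive direction); the mode-2 fibre T[0,:,0] = [-4, 12, 0] gives b = [1, -3, 0]; then c[k] = T[0,0,k] / (a[0]·b[0]) = [-4, -4, 0] / 1 = [-4, -4, 0].
Expanding [1, 0, 0] ⊗ [1, -3, 0] ⊗ [-4, -4, 0] reproduces all 27 entries of T, so T = [1, 0, 0] ⊗ [1, -3, 0] ⊗ [-4, -4, 0] and rank(T) ≤ 1.
These bounds meet, so rank(T) = 1.
Check entry T[1,0,0] = 0: (0)·(1)·(-4) = 0.

1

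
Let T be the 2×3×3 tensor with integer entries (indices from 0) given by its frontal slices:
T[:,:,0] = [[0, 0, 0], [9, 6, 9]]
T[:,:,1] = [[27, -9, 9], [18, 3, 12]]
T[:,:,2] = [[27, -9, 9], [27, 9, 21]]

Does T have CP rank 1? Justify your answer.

The mode-3 unfolding of T (rows indexed by k, columns by (i,j) = (0,0), (0,1), (0,2), (1,0), (1,1), (1,2)) is [[0, 0, 0, 9, 6, 9], [27, -9, 9, 18, 3, 12], [27, -9, 9, 27, 9, 21]].
There the 2×2 minor on rows k ∈ {0, 1}, columns (i,j) ∈ {(0,0), (1,0)} is det [[0, 9], [27, 18]] = -243 ≠ 0, so this unfolding has rank ≥ 2; CP rank is at least every unfolding rank, so rank(T) ≥ 2.
In particular rank(T) ≥ 2 > 1, so T is not rank-1.

No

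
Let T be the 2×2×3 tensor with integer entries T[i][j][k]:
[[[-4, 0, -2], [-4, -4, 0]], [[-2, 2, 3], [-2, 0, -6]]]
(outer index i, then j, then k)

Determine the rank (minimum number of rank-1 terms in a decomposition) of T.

Lower bound: the mode-3 unfolding of T (rows indexed by k, columns by (i,j) = (0,0), (0,1), (1,0), (1,1)) is [[-4, -4, -2, -2], [0, -4, 2, 0], [-2, 0, 3, -6]].
There the 3×3 minor on rows k ∈ {0, 1, 2}, columns (i,j) ∈ {(0,0), (0,1), (1,0)} is det [[-4, -4, -2], [0, -4, 2], [-2, 0, 3]] = 80 ≠ 0, so this unfolding has rank ≥ 3; CP rank is at least every unfolding rank, so rank(T) ≥ 3. (Flattening ranks never certify an upper bound on CP rank; for that we must actually write T with 3 rank-1 terms.)
Upper bound: T is a sum of 3 rank-1 terms, T = [0, 1] (x) [1, -1] (x) [0, 2, 4] + [2, -1] (x) [0, 1] (x) [0, -2, 1] + [2, 1] (x) [1, 1] (x) [-2, 0, -1] (one valid choice — decompositions are not unique — normalised so each a, b is primitive with positive first nonzero entry; check it by expanding all entries), so rank(T) ≤ 3.
These bounds meet, so rank(T) = 3.

3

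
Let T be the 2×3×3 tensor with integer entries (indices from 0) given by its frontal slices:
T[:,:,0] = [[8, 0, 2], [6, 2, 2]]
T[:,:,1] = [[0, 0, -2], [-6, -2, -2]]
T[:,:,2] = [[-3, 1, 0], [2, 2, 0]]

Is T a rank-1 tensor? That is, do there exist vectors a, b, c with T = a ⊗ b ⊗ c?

No

The mode-2 unfolding of T (rows indexed by j, columns by (i,k) = (0,0), (0,1), (0,2), (1,0), (1,1), (1,2)) is [[8, 0, -3, 6, -6, 2], [0, 0, 1, 2, -2, 2], [2, -2, 0, 2, -2, 0]].
There the 3×3 minor on rows j ∈ {0, 1, 2}, columns (i,k) ∈ {(0,0), (0,1), (0,2)} is det [[8, 0, -3], [0, 0, 1], [2, -2, 0]] = 16 ≠ 0, so this unfolding has rank ≥ 3; CP rank is at least every unfolding rank, so rank(T) ≥ 3.
In particular rank(T) ≥ 3 > 1, so T is not rank-1.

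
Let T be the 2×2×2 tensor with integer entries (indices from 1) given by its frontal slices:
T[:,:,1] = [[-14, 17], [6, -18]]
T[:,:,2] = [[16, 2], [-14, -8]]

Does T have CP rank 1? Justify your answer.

No

The mode-3 unfolding of T (rows indexed by k, columns by (i,j) = (1,1), (1,2), (2,1), (2,2)) is [[-14, 17, 6, -18], [16, 2, -14, -8]].
There the 2×2 minor on rows k ∈ {1, 2}, columns (i,j) ∈ {(1,1), (1,2)} is det [[-14, 17], [16, 2]] = -300 ≠ 0, so this unfolding has rank ≥ 2; CP rank is at least every unfolding rank, so rank(T) ≥ 2.
In particular rank(T) ≥ 2 > 1, so T is not rank-1.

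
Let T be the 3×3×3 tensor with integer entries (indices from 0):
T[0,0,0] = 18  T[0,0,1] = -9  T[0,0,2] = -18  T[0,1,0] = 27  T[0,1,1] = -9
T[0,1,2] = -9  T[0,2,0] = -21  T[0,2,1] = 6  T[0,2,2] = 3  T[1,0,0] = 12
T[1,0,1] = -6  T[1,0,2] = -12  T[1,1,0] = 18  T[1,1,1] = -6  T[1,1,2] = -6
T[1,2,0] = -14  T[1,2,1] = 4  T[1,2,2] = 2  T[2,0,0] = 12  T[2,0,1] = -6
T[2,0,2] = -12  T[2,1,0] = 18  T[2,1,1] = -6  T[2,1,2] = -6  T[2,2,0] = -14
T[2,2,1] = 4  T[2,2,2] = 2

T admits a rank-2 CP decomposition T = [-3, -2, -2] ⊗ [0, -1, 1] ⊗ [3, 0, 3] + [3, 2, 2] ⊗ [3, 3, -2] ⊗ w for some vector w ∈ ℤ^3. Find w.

Subtract the known terms from T to get the rank-1 residual R = [3, 2, 2] ⊗ [3, 3, -2] ⊗ w, so R[i,j,k] = a[i]·b[j]·w[k]. Pick indices with nonzero a[0]·b[0] = (3)·(3) = 9. Only the fibre through (0,0,·) is needed: R[0,0,:] = T[0,0,:] − Σₗ aₗ[0]bₗ[0]cₗ = [18, -9, -18] − (-3)·(0)·[3, 0, 3] = [18, -9, -18]. Then w[k] = R[0,0,k] / 9 for each k, giving w = [18, -9, -18] / 9 = [2, -1, -2].

w = [2, -1, -2]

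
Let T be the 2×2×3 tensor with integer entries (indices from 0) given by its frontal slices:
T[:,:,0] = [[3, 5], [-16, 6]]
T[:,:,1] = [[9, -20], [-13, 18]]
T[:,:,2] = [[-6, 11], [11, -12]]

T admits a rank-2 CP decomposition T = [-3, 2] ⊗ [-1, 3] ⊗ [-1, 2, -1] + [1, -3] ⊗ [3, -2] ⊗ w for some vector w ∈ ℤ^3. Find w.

w = [2, 1, -1]

Subtract the known terms from T to get the rank-1 residual R = [1, -3] ⊗ [3, -2] ⊗ w, so R[i,j,k] = a[i]·b[j]·w[k]. Pick indices with nonzero a[0]·b[0] = (1)·(3) = 3. Only the fibre through (0,0,·) is needed: R[0,0,:] = T[0,0,:] − Σₗ aₗ[0]bₗ[0]cₗ = [3, 9, -6] − (-3)·(-1)·[-1, 2, -1] = [6, 3, -3]. Then w[k] = R[0,0,k] / 3 for each k, giving w = [6, 3, -3] / 3 = [2, 1, -1].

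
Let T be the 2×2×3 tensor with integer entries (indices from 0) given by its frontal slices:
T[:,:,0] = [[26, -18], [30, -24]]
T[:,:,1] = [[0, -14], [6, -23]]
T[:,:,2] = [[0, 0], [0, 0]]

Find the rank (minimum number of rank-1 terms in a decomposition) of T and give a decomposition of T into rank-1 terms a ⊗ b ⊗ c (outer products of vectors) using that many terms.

rank(T) = 2

Lower bound: in the mode-2 unfolding of T (rows indexed by j, columns by (i,k)) the 2×2 minor on rows j ∈ {0, 1}, columns (i,k) ∈ {(0,0), (0,1)} is det [[26, 0], [-18, -14]] = -364 ≠ 0, so that unfolding has rank ≥ 2 and hence rank(T) ≥ 2 (CP rank is at least every unfolding rank, though it can be larger).
Upper bound: with S_k = T[:,:,k], the two rank-1 terms a₁b₁ᵀ, a₂b₂ᵀ are the rank-1 members of the pencil x·S₀ + y·S₁.
det(x·S₀ + y·S₁) is −84·x² − 70·xy + 84·y² = (-14)·(2·x + 3·y)(3·x − 2·y), vanishing at (x:y) = (3:-2) and (2:3).
M₁ = 3·S₀ − 2·S₁ = [[78, -26], [78, -26]] = 26·[1, 1][3, -1]ᵀ and M₂ = 2·S₀ + 3·S₁ = [[52, -78], [78, -117]] = 13·[2, 3][2, -3]ᵀ, so take a₁ = [1, 1], b₁ = [3, -1], a₂ = [2, 3], b₂ = [2, -3].
Each slice is an integer combination of E₁ = a₁b₁ᵀ and E₂ = a₂b₂ᵀ: S₀ = 6·E₁ + 2·E₂, S₁ = −4·E₁ + 3·E₂, S₂ = 0; reading off coefficients, c₁ = [6, -4, 0] and c₂ = [2, 3, 0].
Hence T = [1, 1] ⊗ [3, -1] ⊗ [6, -4, 0] + [2, 3] ⊗ [2, -3] ⊗ [2, 3, 0], so rank(T) ≤ 2.
These bounds meet, so rank(T) = 2.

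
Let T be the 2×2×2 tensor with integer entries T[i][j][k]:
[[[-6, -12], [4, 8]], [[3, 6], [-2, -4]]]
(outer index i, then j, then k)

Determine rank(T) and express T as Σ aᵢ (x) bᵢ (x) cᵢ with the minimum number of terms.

rank(T) = 1

Lower bound: T ≠ 0 (e.g. T[0,0,0] = -6), so rank(T) ≥ 1.
Upper bound: if T = a (x) b (x) c then every fibre of T is a multiple of the corresponding factor, so read the factors off the fibres through the nonzero entry T[0,0,0] = -6.
The mode-1 fibre T[:,0,0] = [-6, 3] gives a = [2, -1] (primitive direction); the mode-2 fibre T[0,:,0] = [-6, 4] gives b = [3, -2]; then c[k] = T[0,0,k] / (a[0]·b[0]) = [-6, -12] / 6 = [-1, -2].
Expanding [2, -1] (x) [3, -2] (x) [-1, -2] reproduces all 8 entries of T, so T = [2, -1] (x) [3, -2] (x) [-1, -2] and rank(T) ≤ 1.
These bounds meet, so rank(T) = 1.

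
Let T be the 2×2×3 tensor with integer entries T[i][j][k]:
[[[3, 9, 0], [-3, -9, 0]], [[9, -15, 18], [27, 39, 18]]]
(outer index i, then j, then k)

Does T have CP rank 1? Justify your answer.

The mode-3 unfolding of T (rows indexed by k, columns by (i,j) = (0,0), (0,1), (1,0), (1,1)) is [[3, -3, 9, 27], [9, -9, -15, 39], [0, 0, 18, 18]].
There the 2×2 minor on rows k ∈ {0, 1}, columns (i,j) ∈ {(0,0), (1,0)} is det [[3, 9], [9, -15]] = -126 ≠ 0, so this unfolding has rank ≥ 2; CP rank is at least every unfolding rank, so rank(T) ≥ 2.
In particular rank(T) ≥ 2 > 1, so T is not rank-1.

No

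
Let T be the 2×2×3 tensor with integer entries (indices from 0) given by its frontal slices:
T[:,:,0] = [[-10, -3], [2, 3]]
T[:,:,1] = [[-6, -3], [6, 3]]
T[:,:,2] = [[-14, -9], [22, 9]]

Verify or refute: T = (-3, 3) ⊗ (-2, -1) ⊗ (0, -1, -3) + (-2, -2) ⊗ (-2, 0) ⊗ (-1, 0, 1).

No

Reconstruct entry (0,0,0) from the claimed factors: Σₗ aₗ[0]bₗ[0]cₗ[0] = (-3)·(-2)·(0) + (-2)·(-2)·(-1) = -4, but T[0,0,0] = -10. The claim is false.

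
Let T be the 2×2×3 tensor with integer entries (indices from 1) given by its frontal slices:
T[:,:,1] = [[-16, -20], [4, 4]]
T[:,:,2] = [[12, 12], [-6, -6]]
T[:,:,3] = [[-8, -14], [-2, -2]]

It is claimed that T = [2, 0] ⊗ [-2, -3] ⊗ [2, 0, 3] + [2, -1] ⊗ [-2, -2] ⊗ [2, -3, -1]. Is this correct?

Yes

Reconstruct entrywise from the claimed factors. For example, T[2,1,3] = -2 and Σₗ aₗ[2]bₗ[1]cₗ[3] = (0)·(-2)·(3) + (-1)·(-2)·(-1) = -2; checking all 12 entries, every one matches. The claim holds.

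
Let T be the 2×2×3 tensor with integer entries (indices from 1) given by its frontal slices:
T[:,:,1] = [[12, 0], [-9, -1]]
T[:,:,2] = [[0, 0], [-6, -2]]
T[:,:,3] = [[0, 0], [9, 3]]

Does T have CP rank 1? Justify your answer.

The mode-2 unfolding of T (rows indexed by j, columns by (i,k) = (1,1), (1,2), (1,3), (2,1), (2,2), (2,3)) is [[12, 0, 0, -9, -6, 9], [0, 0, 0, -1, -2, 3]].
There the 2×2 minor on rows j ∈ {1, 2}, columns (i,k) ∈ {(1,1), (2,1)} is det [[12, -9], [0, -1]] = -12 ≠ 0, so this unfolding has rank ≥ 2; CP rank is at least every unfolding rank, so rank(T) ≥ 2.
In particular rank(T) ≥ 2 > 1, so T is not rank-1.

No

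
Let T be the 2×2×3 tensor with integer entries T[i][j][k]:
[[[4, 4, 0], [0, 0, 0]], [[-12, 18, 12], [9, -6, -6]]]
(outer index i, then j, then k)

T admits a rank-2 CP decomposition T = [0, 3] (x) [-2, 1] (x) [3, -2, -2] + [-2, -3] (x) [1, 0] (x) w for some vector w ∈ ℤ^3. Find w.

Subtract the known terms from T to get the rank-1 residual R = [-2, -3] (x) [1, 0] (x) w, so R[i,j,k] = a[i]·b[j]·w[k]. Pick indices with nonzero a[0]·b[0] = (-2)·(1) = -2. Only the fibre through (0,0,·) is needed: R[0,0,:] = T[0,0,:] − Σₗ aₗ[0]bₗ[0]cₗ = [4, 4, 0] − (0)·(-2)·[3, -2, -2] = [4, 4, 0]. Then w[k] = R[0,0,k] / -2 for each k, giving w = [4, 4, 0] / -2 = [-2, -2, 0].

w = [-2, -2, 0]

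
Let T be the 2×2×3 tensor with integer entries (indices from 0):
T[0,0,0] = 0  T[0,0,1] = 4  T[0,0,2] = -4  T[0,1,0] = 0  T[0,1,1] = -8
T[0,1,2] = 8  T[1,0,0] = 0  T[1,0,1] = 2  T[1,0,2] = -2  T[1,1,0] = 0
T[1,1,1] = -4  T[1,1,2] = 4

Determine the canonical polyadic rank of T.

1

Lower bound: T ≠ 0 (e.g. T[0,0,1] = 4), so rank(T) ≥ 1.
Upper bound: if T = a ⊗ b ⊗ c then every fibre of T is a multiple of the corresponding factor, so read the factors off the fibres through the nonzero entry T[0,0,1] = 4.
The mode-1 fibre T[:,0,1] = [4, 2] gives a = (2, 1) (primitive direction); the mode-2 fibre T[0,:,1] = [4, -8] gives b = (1, -2); then c[k] = T[0,0,k] / (a[0]·b[0]) = [0, 4, -4] / 2 = (0, 2, -2).
Expanding (2, 1) ⊗ (1, -2) ⊗ (0, 2, -2) reproduces all 12 entries of T, so T = (2, 1) ⊗ (1, -2) ⊗ (0, 2, -2) and rank(T) ≤ 1.
These bounds meet, so rank(T) = 1.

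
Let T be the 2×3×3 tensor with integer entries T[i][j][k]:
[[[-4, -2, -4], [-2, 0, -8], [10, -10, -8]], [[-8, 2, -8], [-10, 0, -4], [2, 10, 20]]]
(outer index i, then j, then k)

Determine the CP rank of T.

Lower bound: the mode-2 unfolding of T (rows indexed by j, columns by (i,k) = (0,0), (0,1), (0,2), (1,0), (1,1), (1,2)) is [[-4, -2, -4, -8, 2, -8], [-2, 0, -8, -10, 0, -4], [10, -10, -8, 2, 10, 20]].
There the 3×3 minor on rows j ∈ {0, 1, 2}, columns (i,k) ∈ {(0,0), (0,1), (0,2)} is det [[-4, -2, -4], [-2, 0, -8], [10, -10, -8]] = 432 ≠ 0, so this unfolding has rank ≥ 3; CP rank is at least every unfolding rank, so rank(T) ≥ 3. (Unfolding ranks only ever bound the CP rank from below — rank(T) can be strictly larger than all of them — so the matching upper bound has to come from an explicit 3-term decomposition.)
Upper bound: T is a sum of 3 rank-1 terms, T = [1, -1] ⊗ [1, -2, -1] ⊗ [-2, 2, 4] + [1, -1] ⊗ [1, -1, 2] ⊗ [2, -4, -4] + [1, 2] ⊗ [1, 1, -1] ⊗ [-4, 0, -4] (one valid choice — decompositions are not unique — normalised so each a, b is primitive with positive first nonzero entry; check it by expanding all entries), so rank(T) ≤ 3.
These bounds meet, so rank(T) = 3.

3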